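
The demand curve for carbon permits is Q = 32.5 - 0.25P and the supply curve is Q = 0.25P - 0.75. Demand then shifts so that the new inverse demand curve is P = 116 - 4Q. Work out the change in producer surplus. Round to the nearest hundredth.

-105.00

Rewriting demand in inverse form: P = 130 - 4Q.
Rewriting supply in inverse form: P = 3 + 4Q.
Initial equilibrium: Q_0 = 15.875, P_0 = 66.5; CS_0 = (1/2)(15.875)(63.5) = 504.0312, PS_0 = (1/2)(15.875)(63.5) = 504.0312.
New equilibrium: 116 - 4Q = 3 + 4Q gives Q_1 = 14.125, P_1 = 59.5; CS_1 = 399.0312, PS_1 = 399.0312.
Change in producer surplus = 399.0312 - 504.0312 = -105.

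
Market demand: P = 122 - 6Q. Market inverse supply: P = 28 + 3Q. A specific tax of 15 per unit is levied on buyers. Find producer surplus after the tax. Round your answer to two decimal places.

Pre-tax equilibrium: 122 - 6Q = 28 + 3Q gives Q* = 10.4444, P* = 59.3333.
A tax on buyers shifts demand down by 15: (122 - 15) - 6Q = 28 + 3Q, so Q_t = 8.7778. Buyers pay P_b = 69.3333; sellers receive P_s = P_b - 15 = 54.3333.
Producer surplus is the triangle above supply below P_s: (1/2)(8.7778)(54.3333 - 28) = 115.5741.

115.57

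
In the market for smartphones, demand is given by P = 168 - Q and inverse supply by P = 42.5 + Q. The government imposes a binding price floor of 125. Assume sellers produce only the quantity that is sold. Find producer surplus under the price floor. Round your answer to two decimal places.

Without the control, 168 - Q = 42.5 + Q so Q* = 62.75 and P* = 105.25.
At P = 125, buyers demand (168 - 125)/1 = 43 while sellers would supply more, so the quantity traded is 43 at price 125.
The supply price at Q = 43 is 85.5. PS is the trapezoid between 125 and supply over [0, 43]: (1/2)[(125 - 42.5) + (125 - 85.5)](43) = 2623.

2623.00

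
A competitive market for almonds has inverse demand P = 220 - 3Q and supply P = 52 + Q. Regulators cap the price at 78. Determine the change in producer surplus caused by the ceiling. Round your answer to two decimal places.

-544.00

Without the control, 220 - 3Q = 52 + Q so Q* = 42 and P* = 94.
At P = 78, sellers supply (78 - 52)/1 = 26 while buyers want more, so the quantity traded is 26 at price 78.
PS goes from (1/2)(42)(42) = 882 to 338 (computed as (78 - 52)(26) - (1/2)(1)(26)^2), a change of -544.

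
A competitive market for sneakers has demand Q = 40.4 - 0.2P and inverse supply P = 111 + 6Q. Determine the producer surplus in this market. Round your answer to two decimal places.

Rewriting demand in inverse form: P = 202 - 5Q.
Setting demand equal to supply, 91 = 11Q, so Q* = 8.2727 and P* = 160.6364.
Producer surplus is the triangle above supply below P*: (1/2)(8.2727)(160.6364 - 111) = (1/2)(8.2727)(49.6364) = 205.314.

205.31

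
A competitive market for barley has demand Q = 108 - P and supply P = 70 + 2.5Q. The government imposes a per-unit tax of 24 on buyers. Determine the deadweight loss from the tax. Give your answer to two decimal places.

Rewriting demand in inverse form: P = 108 - Q.
Pre-tax equilibrium: 108 - Q = 70 + 2.5Q gives Q* = 10.8571, P* = 97.1429.
With the tax, buyers' net willingness to pay falls by 24: (108 - 24) - Q = 70 + 2.5Q, so Q_t = 4. Buyers pay P_b = 104; sellers receive P_s = P_b - 24 = 80.
The welfare triangle lost has base Q* - Q_t = 6.8571 and height t = 24, so DWL = (1/2)(6.8571)(24) = 82.2857.

82.29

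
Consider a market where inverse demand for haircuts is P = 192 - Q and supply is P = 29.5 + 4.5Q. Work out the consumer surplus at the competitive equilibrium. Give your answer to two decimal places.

436.47

Set 192 - Q = 29.5 + 4.5Q, which gives 162.5 = 5.5Q, so Q* = 29.5455 and P* = 192 - (29.5455) = 162.4545.
Consumer surplus is the triangle under demand above P*: (1/2)(29.5455)(192 - 162.4545) = (1/2)(29.5455)(29.5455) = 436.4669.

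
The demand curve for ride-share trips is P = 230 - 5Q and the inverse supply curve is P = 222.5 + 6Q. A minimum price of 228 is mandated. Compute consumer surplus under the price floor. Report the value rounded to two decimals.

0.40

Without the control, 230 - 5Q = 222.5 + 6Q so Q* = 0.6818 and P* = 226.5909.
At the floor price 228, quantity demanded is (230 - 228)/5 = 0.4; demand is the short side, so Q = 0.4 trades at P = 228.
CS is the triangle under demand above 228: (1/2)(0.4)(230 - 228) = 0.4.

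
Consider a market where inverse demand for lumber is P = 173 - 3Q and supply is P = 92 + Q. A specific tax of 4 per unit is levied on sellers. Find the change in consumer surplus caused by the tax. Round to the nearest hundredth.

Without the tax, 173 - 3Q = 92 + Q so Q* = 20.25 and P* = 112.25.
A tax on sellers shifts supply up by 4: 173 - 3Q = 92 + Q + 4, so Q_t = 19.25. Buyers pay P_b = 115.25; sellers receive P_s = P_b - 4 = 111.25.
CS falls from (1/2)(20.25)(60.75) = 615.0938 to (1/2)(19.25)(57.75) = 555.8438, a change of -59.25.

-59.25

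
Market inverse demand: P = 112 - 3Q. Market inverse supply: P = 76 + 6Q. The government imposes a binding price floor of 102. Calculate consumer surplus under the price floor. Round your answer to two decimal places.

16.67

Free-market equilibrium: 112 - 3Q = 76 + 6Q gives Q* = 4, P* = 100.
At the floor price 102, quantity demanded is (112 - 102)/3 = 3.3333; demand is the short side, so Q = 3.3333 trades at P = 102.
CS is the triangle under demand above 102: (1/2)(3.3333)(112 - 102) = 16.6667.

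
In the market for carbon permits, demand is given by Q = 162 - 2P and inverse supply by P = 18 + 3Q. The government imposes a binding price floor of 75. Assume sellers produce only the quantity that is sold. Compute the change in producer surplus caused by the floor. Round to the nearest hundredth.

-18.00

Rewriting demand in inverse form: P = 81 - 0.5Q.
Free-market equilibrium: 81 - 0.5Q = 18 + 3Q gives Q* = 18, P* = 72.
At the floor price 75, quantity demanded is (81 - 75)/0.5 = 12; demand is the short side, so Q = 12 trades at P = 75.
PS goes from (1/2)(18)(54) = 486 to 468 (computed as (75 - 18)(12) - (1/2)(3)(12)^2), a change of -18.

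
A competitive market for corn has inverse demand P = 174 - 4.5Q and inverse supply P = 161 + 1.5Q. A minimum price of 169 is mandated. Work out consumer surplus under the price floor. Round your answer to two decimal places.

2.78

Without the control, 174 - 4.5Q = 161 + 1.5Q so Q* = 2.1667 and P* = 164.25.
At P = 169, buyers demand (174 - 169)/4.5 = 1.1111 while sellers would supply more, so the quantity traded is 1.1111 at price 169.
CS is the triangle under demand above 169: (1/2)(1.1111)(174 - 169) = 2.7778.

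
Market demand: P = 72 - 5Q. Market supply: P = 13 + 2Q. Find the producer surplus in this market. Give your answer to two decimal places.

71.04

Setting demand equal to supply, 59 = 7Q, so Q* = 8.4286 and P* = 29.8571.
Producer surplus is the triangle above supply below P*: (1/2)(8.4286)(29.8571 - 13) = (1/2)(8.4286)(16.8571) = 71.0408.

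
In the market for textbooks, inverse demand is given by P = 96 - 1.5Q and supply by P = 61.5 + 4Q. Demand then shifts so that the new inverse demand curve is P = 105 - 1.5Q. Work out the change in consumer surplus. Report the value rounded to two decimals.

17.40

Initial equilibrium: Q_0 = 6.2727, P_0 = 86.5909; CS_0 = (1/2)(6.2727)(9.4091) = 29.5103, PS_0 = (1/2)(6.2727)(25.0909) = 78.6942.
New equilibrium: 105 - 1.5Q = 61.5 + 4Q gives Q_1 = 7.9091, P_1 = 93.1364; CS_1 = 46.9153, PS_1 = 125.1074.
Change in consumer surplus = 46.9153 - 29.5103 = 17.405.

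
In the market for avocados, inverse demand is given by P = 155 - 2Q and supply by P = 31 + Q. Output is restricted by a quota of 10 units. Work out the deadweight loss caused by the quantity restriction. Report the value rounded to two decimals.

1472.67

Unrestricted equilibrium: Q* = (155 - 31)/(2 + 1) = 41.3333.
At Q = 10 the demand price is 155 - 2(10) = 135 and the supply price is 31 + (10) = 41.
DWL = (1/2)(gap between curves at 10) x (Q* - 10) = (1/2)(94)(31.3333) = 1472.6667.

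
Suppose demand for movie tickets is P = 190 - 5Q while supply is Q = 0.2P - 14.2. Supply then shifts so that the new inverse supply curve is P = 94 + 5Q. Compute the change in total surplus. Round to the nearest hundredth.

Rewriting supply in inverse form: P = 71 + 5Q.
Initial equilibrium: Q_0 = 11.9, P_0 = 130.5; CS_0 = (1/2)(11.9)(59.5) = 354.025, PS_0 = (1/2)(11.9)(59.5) = 354.025.
New equilibrium: 190 - 5Q = 94 + 5Q gives Q_1 = 9.6, P_1 = 142; CS_1 = 230.4, PS_1 = 230.4.
Change in total surplus = (230.4 + 230.4) - (354.025 + 354.025) = -247.25.

-247.25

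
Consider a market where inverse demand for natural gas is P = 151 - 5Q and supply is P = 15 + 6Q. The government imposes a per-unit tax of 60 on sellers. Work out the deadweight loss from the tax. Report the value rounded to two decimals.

Pre-tax equilibrium: 151 - 5Q = 15 + 6Q gives Q* = 12.3636, P* = 89.1818.
With the tax, sellers need 60 more per unit: 151 - 5Q = 15 + 6Q + 60, so Q_t = 6.9091. Buyers pay P_b = 116.4545; sellers receive P_s = P_b - 60 = 56.4545.
The welfare triangle lost has base Q* - Q_t = 5.4545 and height t = 60, so DWL = (1/2)(5.4545)(60) = 163.6364.

163.64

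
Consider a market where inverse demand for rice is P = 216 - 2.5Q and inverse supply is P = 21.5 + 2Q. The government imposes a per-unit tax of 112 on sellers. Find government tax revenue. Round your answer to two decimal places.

Without the tax, 216 - 2.5Q = 21.5 + 2Q so Q* = 43.2222 and P* = 107.9444.
A tax on sellers shifts supply up by 112: 216 - 2.5Q = 21.5 + 2Q + 112, so Q_t = 18.3333. Buyers pay P_b = 170.1667; sellers receive P_s = P_b - 112 = 58.1667.
Revenue is the tax times quantity traded: 112 x 18.3333 = 2053.3333.

2053.33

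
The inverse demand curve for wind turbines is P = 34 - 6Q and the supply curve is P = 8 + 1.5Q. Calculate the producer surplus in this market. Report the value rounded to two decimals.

Equilibrium: 34 - 6Q = 8 + 1.5Q, so Q* = 3.4667 and P* = 13.2.
The supply curve's price intercept is 8, so PS = (1/2)(Q*)(P* - 8) = (1/2)(3.4667)(5.2) = 9.0133.

9.01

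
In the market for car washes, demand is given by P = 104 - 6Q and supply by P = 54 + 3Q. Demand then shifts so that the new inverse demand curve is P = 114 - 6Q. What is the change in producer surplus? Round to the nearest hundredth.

20.37

Initial equilibrium: Q_0 = 5.5556, P_0 = 70.6667; CS_0 = (1/2)(5.5556)(33.3333) = 92.5926, PS_0 = (1/2)(5.5556)(16.6667) = 46.2963.
New equilibrium: 114 - 6Q = 54 + 3Q gives Q_1 = 6.6667, P_1 = 74; CS_1 = 133.3333, PS_1 = 66.6667.
Change in producer surplus = 66.6667 - 46.2963 = 20.3704.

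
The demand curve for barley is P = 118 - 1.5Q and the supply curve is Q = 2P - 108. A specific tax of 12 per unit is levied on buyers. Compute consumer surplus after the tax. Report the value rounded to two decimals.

507.00

Rewriting supply in inverse form: P = 54 + 0.5Q.
Pre-tax equilibrium: 118 - 1.5Q = 54 + 0.5Q gives Q* = 32, P* = 70.
A tax on buyers shifts demand down by 12: (118 - 12) - 1.5Q = 54 + 0.5Q, so Q_t = 26. Buyers pay P_b = 79; sellers receive P_s = P_b - 12 = 67.
CS = (1/2)(Q_t)(118 - P_b) = (1/2)(26)(39) = 507.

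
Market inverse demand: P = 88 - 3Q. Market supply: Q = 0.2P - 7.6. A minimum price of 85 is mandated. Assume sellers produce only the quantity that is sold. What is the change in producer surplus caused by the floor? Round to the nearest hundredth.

-53.16

Rewriting supply in inverse form: P = 38 + 5Q.
Without the control, 88 - 3Q = 38 + 5Q so Q* = 6.25 and P* = 69.25.
At the floor price 85, quantity demanded is (88 - 85)/3 = 1; demand is the short side, so Q = 1 trades at P = 85.
PS goes from (1/2)(6.25)(31.25) = 97.6562 to 44.5 (computed as (85 - 38)(1) - (1/2)(5)(1)^2), a change of -53.1562.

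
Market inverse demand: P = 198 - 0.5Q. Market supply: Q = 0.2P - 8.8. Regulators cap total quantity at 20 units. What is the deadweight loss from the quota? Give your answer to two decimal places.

176.00

Rewriting supply in inverse form: P = 44 + 5Q.
Unrestricted equilibrium: Q* = (198 - 44)/(0.5 + 5) = 28.
At Q = 20 the demand price is 198 - 0.5(20) = 188 and the supply price is 44 + 5(20) = 144.
DWL = (1/2)(gap between curves at 20) x (Q* - 20) = (1/2)(44)(8) = 176.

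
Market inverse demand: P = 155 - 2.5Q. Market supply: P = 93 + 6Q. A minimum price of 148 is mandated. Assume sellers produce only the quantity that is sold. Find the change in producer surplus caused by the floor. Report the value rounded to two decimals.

-29.13

Without the control, 155 - 2.5Q = 93 + 6Q so Q* = 7.2941 and P* = 136.7647.
At the floor price 148, quantity demanded is (155 - 148)/2.5 = 2.8; demand is the short side, so Q = 2.8 trades at P = 148.
PS goes from (1/2)(7.2941)(43.7647) = 159.6125 to 130.48 (computed as (148 - 93)(2.8) - (1/2)(6)(2.8)^2), a change of -29.1325.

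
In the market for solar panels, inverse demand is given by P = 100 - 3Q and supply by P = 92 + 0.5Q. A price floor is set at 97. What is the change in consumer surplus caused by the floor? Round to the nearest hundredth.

-6.34

Free-market equilibrium: 100 - 3Q = 92 + 0.5Q gives Q* = 2.2857, P* = 93.1429.
At P = 97, buyers demand (100 - 97)/3 = 1 while sellers would supply more, so the quantity traded is 1 at price 97.
CS goes from (1/2)(2.2857)(6.8571) = 7.8367 to 1.5 (computed as (100 - 97)(1) - (1/2)(3)(1)^2), a change of -6.3367.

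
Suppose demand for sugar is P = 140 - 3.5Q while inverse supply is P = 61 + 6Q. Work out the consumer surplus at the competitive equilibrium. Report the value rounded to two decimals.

Set 140 - 3.5Q = 61 + 6Q, which gives 79 = 9.5Q, so Q* = 8.3158 and P* = 140 - 3.5(8.3158) = 110.8947.
The demand choke price is 140, so CS = (1/2)(Q*)(140 - P*) = (1/2)(8.3158)(29.1053) = 121.0166.

121.02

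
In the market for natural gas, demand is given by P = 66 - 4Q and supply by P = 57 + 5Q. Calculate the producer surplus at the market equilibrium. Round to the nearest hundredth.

Set 66 - 4Q = 57 + 5Q, which gives 9 = 9Q, so Q* = 1 and P* = 66 - 4(1) = 62.
Producer surplus is the triangle above supply below P*: (1/2)(1)(62 - 57) = (1/2)(1)(5) = 2.5.

2.50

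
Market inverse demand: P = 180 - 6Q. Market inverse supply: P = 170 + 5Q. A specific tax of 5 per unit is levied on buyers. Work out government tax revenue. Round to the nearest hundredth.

2.27

Pre-tax equilibrium: 180 - 6Q = 170 + 5Q gives Q* = 0.9091, P* = 174.5455.
With the tax, buyers' net willingness to pay falls by 5: (180 - 5) - 6Q = 170 + 5Q, so Q_t = 0.4545. Buyers pay P_b = 177.2727; sellers receive P_s = P_b - 5 = 172.2727.
Tax revenue = t x Q_t = 5 x 0.4545 = 2.2727.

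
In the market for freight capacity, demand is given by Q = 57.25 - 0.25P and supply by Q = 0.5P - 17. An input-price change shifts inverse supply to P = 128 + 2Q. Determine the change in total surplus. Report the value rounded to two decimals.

-2318.67

Rewriting demand in inverse form: P = 229 - 4Q.
Rewriting supply in inverse form: P = 34 + 2Q.
Initial equilibrium: Q_0 = 32.5, P_0 = 99; CS_0 = (1/2)(32.5)(130) = 2112.5, PS_0 = (1/2)(32.5)(65) = 1056.25.
New equilibrium: 229 - 4Q = 128 + 2Q gives Q_1 = 16.8333, P_1 = 161.6667; CS_1 = 566.7222, PS_1 = 283.3611.
Change in total surplus = (566.7222 + 283.3611) - (2112.5 + 1056.25) = -2318.6667.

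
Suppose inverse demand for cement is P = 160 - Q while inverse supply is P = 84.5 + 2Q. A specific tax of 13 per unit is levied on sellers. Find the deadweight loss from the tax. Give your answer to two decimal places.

Without the tax, 160 - Q = 84.5 + 2Q so Q* = 25.1667 and P* = 134.8333.
With the tax, sellers need 13 more per unit: 160 - Q = 84.5 + 2Q + 13, so Q_t = 20.8333. Buyers pay P_b = 139.1667; sellers receive P_s = P_b - 13 = 126.1667.
The welfare triangle lost has base Q* - Q_t = 4.3333 and height t = 13, so DWL = (1/2)(4.3333)(13) = 28.1667.

28.17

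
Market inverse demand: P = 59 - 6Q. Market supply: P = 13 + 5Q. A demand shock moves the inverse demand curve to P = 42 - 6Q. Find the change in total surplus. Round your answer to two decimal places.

-57.95

Initial equilibrium: Q_0 = 4.1818, P_0 = 33.9091; CS_0 = (1/2)(4.1818)(25.0909) = 52.4628, PS_0 = (1/2)(4.1818)(20.9091) = 43.719.
New equilibrium: 42 - 6Q = 13 + 5Q gives Q_1 = 2.6364, P_1 = 26.1818; CS_1 = 20.8512, PS_1 = 17.376.
Change in total surplus = (20.8512 + 17.376) - (52.4628 + 43.719) = -57.9545.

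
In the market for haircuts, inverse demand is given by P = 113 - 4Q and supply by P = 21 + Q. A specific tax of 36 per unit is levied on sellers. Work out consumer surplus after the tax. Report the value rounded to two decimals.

250.88

Without the tax, 113 - 4Q = 21 + Q so Q* = 18.4 and P* = 39.4.
With the tax, sellers need 36 more per unit: 113 - 4Q = 21 + Q + 36, so Q_t = 11.2. Buyers pay P_b = 68.2; sellers receive P_s = P_b - 36 = 32.2.
Consumer surplus is the triangle under demand above P_b: (1/2)(11.2)(113 - 68.2) = 250.88.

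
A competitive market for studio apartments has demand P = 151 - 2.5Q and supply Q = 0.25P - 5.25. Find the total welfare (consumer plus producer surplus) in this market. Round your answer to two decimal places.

1300.00

Rewriting supply in inverse form: P = 21 + 4Q.
Equilibrium: 151 - 2.5Q = 21 + 4Q, so Q* = 20 and P* = 101.
Total surplus is the full triangle between the curves from 0 to Q*: (1/2)(20)(151 - 21) = 1300.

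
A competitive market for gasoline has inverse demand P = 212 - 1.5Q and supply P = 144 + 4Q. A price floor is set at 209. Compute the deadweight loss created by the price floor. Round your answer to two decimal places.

295.36

Without the control, 212 - 1.5Q = 144 + 4Q so Q* = 12.3636 and P* = 193.4545.
At P = 209, buyers demand (212 - 209)/1.5 = 2 while sellers would supply more, so the quantity traded is 2 at price 209.
At Q = 2 the demand price is 209 and the supply price is 152. Deadweight loss is the triangle between the curves from 2 to 12.3636: (1/2)(209 - 152)(12.3636 - 2) = 295.3636.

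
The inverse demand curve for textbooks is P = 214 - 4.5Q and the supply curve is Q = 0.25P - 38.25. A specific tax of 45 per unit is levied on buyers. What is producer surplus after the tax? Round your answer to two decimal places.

Rewriting supply in inverse form: P = 153 + 4Q.
Pre-tax equilibrium: 214 - 4.5Q = 153 + 4Q gives Q* = 7.1765, P* = 181.7059.
With the tax, buyers' net willingness to pay falls by 45: (214 - 45) - 4.5Q = 153 + 4Q, so Q_t = 1.8824. Buyers pay P_b = 205.5294; sellers receive P_s = P_b - 45 = 160.5294.
PS = (1/2)(Q_t)(P_s - 153) = (1/2)(1.8824)(7.5294) = 7.0865.

7.09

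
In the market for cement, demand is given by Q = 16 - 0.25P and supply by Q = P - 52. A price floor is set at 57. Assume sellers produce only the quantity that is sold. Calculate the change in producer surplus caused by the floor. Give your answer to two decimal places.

4.34

Rewriting demand in inverse form: P = 64 - 4Q.
Rewriting supply in inverse form: P = 52 + Q.
Without the control, 64 - 4Q = 52 + Q so Q* = 2.4 and P* = 54.4.
At P = 57, buyers demand (64 - 57)/4 = 1.75 while sellers would supply more, so the quantity traded is 1.75 at price 57.
PS goes from (1/2)(2.4)(2.4) = 2.88 to 7.2188 (computed as (57 - 52)(1.75) - (1/2)(1)(1.75)^2), a change of 4.3388.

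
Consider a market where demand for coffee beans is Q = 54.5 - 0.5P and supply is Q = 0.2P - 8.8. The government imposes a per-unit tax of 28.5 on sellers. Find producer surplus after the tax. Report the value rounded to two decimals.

Rewriting demand in inverse form: P = 109 - 2Q.
Rewriting supply in inverse form: P = 44 + 5Q.
Without the tax, 109 - 2Q = 44 + 5Q so Q* = 9.2857 and P* = 90.4286.
A tax on sellers shifts supply up by 28.5: 109 - 2Q = 44 + 5Q + 28.5, so Q_t = 5.2143. Buyers pay P_b = 98.5714; sellers receive P_s = P_b - 28.5 = 70.0714.
PS = (1/2)(Q_t)(P_s - 44) = (1/2)(5.2143)(26.0714) = 67.9719.

67.97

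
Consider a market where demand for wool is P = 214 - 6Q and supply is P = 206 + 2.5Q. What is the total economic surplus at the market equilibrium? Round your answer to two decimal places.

Equilibrium: 214 - 6Q = 206 + 2.5Q, so Q* = 0.9412 and P* = 208.3529.
CS = (1/2)(0.9412)(5.6471) = 2.6574 and PS = (1/2)(0.9412)(2.3529) = 1.1073, so total surplus = 3.7647.

3.76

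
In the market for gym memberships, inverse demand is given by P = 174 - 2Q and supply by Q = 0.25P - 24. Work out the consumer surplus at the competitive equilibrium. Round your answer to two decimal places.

169.00

Rewriting supply in inverse form: P = 96 + 4Q.
Set 174 - 2Q = 96 + 4Q, which gives 78 = 6Q, so Q* = 13 and P* = 174 - 2(13) = 148.
The demand choke price is 174, so CS = (1/2)(Q*)(174 - P*) = (1/2)(13)(26) = 169.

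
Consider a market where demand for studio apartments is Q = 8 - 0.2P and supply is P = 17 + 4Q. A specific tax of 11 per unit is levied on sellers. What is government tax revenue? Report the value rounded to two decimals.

Rewriting demand in inverse form: P = 40 - 5Q.
Pre-tax equilibrium: 40 - 5Q = 17 + 4Q gives Q* = 2.5556, P* = 27.2222.
A tax on sellers shifts supply up by 11: 40 - 5Q = 17 + 4Q + 11, so Q_t = 1.3333. Buyers pay P_b = 33.3333; sellers receive P_s = P_b - 11 = 22.3333.
Tax revenue = t x Q_t = 11 x 1.3333 = 14.6667.

14.67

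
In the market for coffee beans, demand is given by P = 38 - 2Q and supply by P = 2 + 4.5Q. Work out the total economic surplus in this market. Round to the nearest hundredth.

99.69

Setting demand equal to supply, 36 = 6.5Q, so Q* = 5.5385 and P* = 26.9231.
CS = (1/2)(5.5385)(11.0769) = 30.6746 and PS = (1/2)(5.5385)(24.9231) = 69.0178, so total surplus = 99.6923.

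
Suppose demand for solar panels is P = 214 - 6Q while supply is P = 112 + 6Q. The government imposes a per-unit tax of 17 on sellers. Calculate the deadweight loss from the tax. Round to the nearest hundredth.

12.04

Pre-tax equilibrium: 214 - 6Q = 112 + 6Q gives Q* = 8.5, P* = 163.
A tax on sellers shifts supply up by 17: 214 - 6Q = 112 + 6Q + 17, so Q_t = 7.0833. Buyers pay P_b = 171.5; sellers receive P_s = P_b - 17 = 154.5.
Deadweight loss is the triangle between the curves from Q_t to Q*: (1/2)(8.5 - 7.0833)(17) = 12.0417.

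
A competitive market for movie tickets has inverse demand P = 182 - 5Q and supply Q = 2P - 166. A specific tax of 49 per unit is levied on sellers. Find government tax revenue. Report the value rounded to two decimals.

445.45

Rewriting supply in inverse form: P = 83 + 0.5Q.
Pre-tax equilibrium: 182 - 5Q = 83 + 0.5Q gives Q* = 18, P* = 92.
A tax on sellers shifts supply up by 49: 182 - 5Q = 83 + 0.5Q + 49, so Q_t = 9.0909. Buyers pay P_b = 136.5455; sellers receive P_s = P_b - 49 = 87.5455.
Revenue is the tax times quantity traded: 49 x 9.0909 = 445.4545.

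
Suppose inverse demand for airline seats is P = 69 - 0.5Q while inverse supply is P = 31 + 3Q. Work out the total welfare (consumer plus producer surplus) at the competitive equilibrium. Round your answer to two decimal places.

206.29

Equilibrium: 69 - 0.5Q = 31 + 3Q, so Q* = 10.8571 and P* = 63.5714.
CS = (1/2)(10.8571)(5.4286) = 29.4694 and PS = (1/2)(10.8571)(32.5714) = 176.8163, so total surplus = 206.2857.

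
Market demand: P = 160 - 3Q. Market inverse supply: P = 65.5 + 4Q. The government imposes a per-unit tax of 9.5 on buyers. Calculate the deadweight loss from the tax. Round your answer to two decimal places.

6.45

Pre-tax equilibrium: 160 - 3Q = 65.5 + 4Q gives Q* = 13.5, P* = 119.5.
With the tax, buyers' net willingness to pay falls by 9.5: (160 - 9.5) - 3Q = 65.5 + 4Q, so Q_t = 12.1429. Buyers pay P_b = 123.5714; sellers receive P_s = P_b - 9.5 = 114.0714.
The welfare triangle lost has base Q* - Q_t = 1.3571 and height t = 9.5, so DWL = (1/2)(1.3571)(9.5) = 6.4464.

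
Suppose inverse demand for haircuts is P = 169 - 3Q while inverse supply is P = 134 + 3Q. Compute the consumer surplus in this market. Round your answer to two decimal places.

Set 169 - 3Q = 134 + 3Q, which gives 35 = 6Q, so Q* = 5.8333 and P* = 169 - 3(5.8333) = 151.5.
CS is the area between the demand curve and P* from 0 to Q*: (1/2)(5.8333)(17.5) = 51.0417.

51.04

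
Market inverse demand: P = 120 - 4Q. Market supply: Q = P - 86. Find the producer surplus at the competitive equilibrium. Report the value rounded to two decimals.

Rewriting supply in inverse form: P = 86 + Q.
Set 120 - 4Q = 86 + Q, which gives 34 = 5Q, so Q* = 6.8 and P* = 120 - 4(6.8) = 92.8.
Producer surplus is the triangle above supply below P*: (1/2)(6.8)(92.8 - 86) = (1/2)(6.8)(6.8) = 23.12.

23.12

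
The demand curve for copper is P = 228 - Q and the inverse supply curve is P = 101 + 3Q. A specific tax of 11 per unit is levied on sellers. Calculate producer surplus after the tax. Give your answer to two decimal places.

1261.50

Without the tax, 228 - Q = 101 + 3Q so Q* = 31.75 and P* = 196.25.
With the tax, sellers need 11 more per unit: 228 - Q = 101 + 3Q + 11, so Q_t = 29. Buyers pay P_b = 199; sellers receive P_s = P_b - 11 = 188.
PS = (1/2)(Q_t)(P_s - 101) = (1/2)(29)(87) = 1261.5.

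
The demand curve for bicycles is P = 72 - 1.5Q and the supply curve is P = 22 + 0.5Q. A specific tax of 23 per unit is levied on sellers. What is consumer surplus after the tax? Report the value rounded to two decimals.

136.69

Pre-tax equilibrium: 72 - 1.5Q = 22 + 0.5Q gives Q* = 25, P* = 34.5.
With the tax, sellers need 23 more per unit: 72 - 1.5Q = 22 + 0.5Q + 23, so Q_t = 13.5. Buyers pay P_b = 51.75; sellers receive P_s = P_b - 23 = 28.75.
Consumer surplus is the triangle under demand above P_b: (1/2)(13.5)(72 - 51.75) = 136.6875.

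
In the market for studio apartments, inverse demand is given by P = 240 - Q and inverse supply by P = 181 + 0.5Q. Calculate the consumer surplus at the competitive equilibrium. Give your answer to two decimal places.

773.56

Equilibrium: 240 - Q = 181 + 0.5Q, so Q* = 39.3333 and P* = 200.6667.
Consumer surplus is the triangle under demand above P*: (1/2)(39.3333)(240 - 200.6667) = (1/2)(39.3333)(39.3333) = 773.5556.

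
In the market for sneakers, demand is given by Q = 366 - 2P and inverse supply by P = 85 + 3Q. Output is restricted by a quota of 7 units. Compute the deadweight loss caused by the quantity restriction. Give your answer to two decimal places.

771.75

Rewriting demand in inverse form: P = 183 - 0.5Q.
Without the quota, 183 - 0.5Q = 85 + 3Q gives Q* = 28.
At Q = 7 the demand price is 183 - 0.5(7) = 179.5 and the supply price is 85 + 3(7) = 106.
DWL = (1/2)(gap between curves at 7) x (Q* - 7) = (1/2)(73.5)(21) = 771.75.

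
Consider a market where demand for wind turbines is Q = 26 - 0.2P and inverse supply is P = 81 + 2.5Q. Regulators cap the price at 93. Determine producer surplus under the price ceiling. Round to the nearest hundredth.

28.80

Rewriting demand in inverse form: P = 130 - 5Q.
Free-market equilibrium: 130 - 5Q = 81 + 2.5Q gives Q* = 6.5333, P* = 97.3333.
At P = 93, sellers supply (93 - 81)/2.5 = 4.8 while buyers want more, so the quantity traded is 4.8 at price 93.
PS is the triangle above supply below 93: (1/2)(4.8)(93 - 81) = 28.8.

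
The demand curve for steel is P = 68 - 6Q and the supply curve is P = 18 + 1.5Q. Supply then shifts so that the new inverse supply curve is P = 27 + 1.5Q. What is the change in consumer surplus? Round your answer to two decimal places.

Initial equilibrium: Q_0 = 6.6667, P_0 = 28; CS_0 = (1/2)(6.6667)(40) = 133.3333, PS_0 = (1/2)(6.6667)(10) = 33.3333.
New equilibrium: 68 - 6Q = 27 + 1.5Q gives Q_1 = 5.4667, P_1 = 35.2; CS_1 = 89.6533, PS_1 = 22.4133.
Change in consumer surplus = 89.6533 - 133.3333 = -43.68.

-43.68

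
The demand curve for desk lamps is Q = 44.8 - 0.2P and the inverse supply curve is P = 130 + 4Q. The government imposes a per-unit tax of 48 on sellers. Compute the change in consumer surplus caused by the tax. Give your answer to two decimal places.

Rewriting demand in inverse form: P = 224 - 5Q.
Pre-tax equilibrium: 224 - 5Q = 130 + 4Q gives Q* = 10.4444, P* = 171.7778.
With the tax, sellers need 48 more per unit: 224 - 5Q = 130 + 4Q + 48, so Q_t = 5.1111. Buyers pay P_b = 198.4444; sellers receive P_s = P_b - 48 = 150.4444.
CS falls from (1/2)(10.4444)(52.2222) = 272.716 to (1/2)(5.1111)(25.5556) = 65.3086, a change of -207.4074.

-207.41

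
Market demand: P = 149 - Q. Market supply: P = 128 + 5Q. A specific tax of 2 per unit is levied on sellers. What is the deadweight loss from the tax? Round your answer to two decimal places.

0.33

Without the tax, 149 - Q = 128 + 5Q so Q* = 3.5 and P* = 145.5.
A tax on sellers shifts supply up by 2: 149 - Q = 128 + 5Q + 2, so Q_t = 3.1667. Buyers pay P_b = 145.8333; sellers receive P_s = P_b - 2 = 143.8333.
Deadweight loss is the triangle between the curves from Q_t to Q*: (1/2)(3.5 - 3.1667)(2) = 0.3333.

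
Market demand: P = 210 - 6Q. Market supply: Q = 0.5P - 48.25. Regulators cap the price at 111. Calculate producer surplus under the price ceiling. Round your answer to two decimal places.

52.56

Rewriting supply in inverse form: P = 96.5 + 2Q.
Without the control, 210 - 6Q = 96.5 + 2Q so Q* = 14.1875 and P* = 124.875.
At P = 111, sellers supply (111 - 96.5)/2 = 7.25 while buyers want more, so the quantity traded is 7.25 at price 111.
PS is the triangle above supply below 111: (1/2)(7.25)(111 - 96.5) = 52.5625.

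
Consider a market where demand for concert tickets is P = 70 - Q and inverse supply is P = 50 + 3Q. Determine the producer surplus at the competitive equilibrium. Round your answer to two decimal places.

37.50

Equilibrium: 70 - Q = 50 + 3Q, so Q* = 5 and P* = 65.
The supply curve's price intercept is 50, so PS = (1/2)(Q*)(P* - 50) = (1/2)(5)(15) = 37.5.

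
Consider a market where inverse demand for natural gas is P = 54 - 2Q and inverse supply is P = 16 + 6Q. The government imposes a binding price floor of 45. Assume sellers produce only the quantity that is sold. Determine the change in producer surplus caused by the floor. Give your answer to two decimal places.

2.06

Free-market equilibrium: 54 - 2Q = 16 + 6Q gives Q* = 4.75, P* = 44.5.
At the floor price 45, quantity demanded is (54 - 45)/2 = 4.5; demand is the short side, so Q = 4.5 trades at P = 45.
PS goes from (1/2)(4.75)(28.5) = 67.6875 to 69.75 (computed as (45 - 16)(4.5) - (1/2)(6)(4.5)^2), a change of 2.0625.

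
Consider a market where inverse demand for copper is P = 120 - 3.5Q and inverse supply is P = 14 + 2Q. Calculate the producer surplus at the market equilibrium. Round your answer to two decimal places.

371.44

Equilibrium: 120 - 3.5Q = 14 + 2Q, so Q* = 19.2727 and P* = 52.5455.
Producer surplus is the triangle above supply below P*: (1/2)(19.2727)(52.5455 - 14) = (1/2)(19.2727)(38.5455) = 371.438.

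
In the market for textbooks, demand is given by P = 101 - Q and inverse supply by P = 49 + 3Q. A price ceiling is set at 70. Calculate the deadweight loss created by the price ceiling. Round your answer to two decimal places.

Without the control, 101 - Q = 49 + 3Q so Q* = 13 and P* = 88.
At the ceiling price 70, quantity supplied is (70 - 49)/3 = 7; supply is the short side, so Q = 7 trades at P = 70.
The lost-trades triangle has base Q* - 7 = 6 and height equal to the gap between the curves at Q = 7, which is 94 - 70 = 24. DWL = (1/2)(6)(24) = 72.

72.00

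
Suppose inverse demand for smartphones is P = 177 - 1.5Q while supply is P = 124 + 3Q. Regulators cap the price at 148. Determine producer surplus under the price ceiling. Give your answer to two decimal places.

96.00

Free-market equilibrium: 177 - 1.5Q = 124 + 3Q gives Q* = 11.7778, P* = 159.3333.
At P = 148, sellers supply (148 - 124)/3 = 8 while buyers want more, so the quantity traded is 8 at price 148.
PS is the triangle above supply below 148: (1/2)(8)(148 - 124) = 96.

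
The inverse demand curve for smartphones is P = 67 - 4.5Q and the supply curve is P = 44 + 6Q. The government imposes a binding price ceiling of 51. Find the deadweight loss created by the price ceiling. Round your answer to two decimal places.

5.50

Without the control, 67 - 4.5Q = 44 + 6Q so Q* = 2.1905 and P* = 57.1429.
At the ceiling price 51, quantity supplied is (51 - 44)/6 = 1.1667; supply is the short side, so Q = 1.1667 trades at P = 51.
The lost-trades triangle has base Q* - 1.1667 = 1.0238 and height equal to the gap between the curves at Q = 1.1667, which is 61.75 - 51 = 10.75. DWL = (1/2)(1.0238)(10.75) = 5.503.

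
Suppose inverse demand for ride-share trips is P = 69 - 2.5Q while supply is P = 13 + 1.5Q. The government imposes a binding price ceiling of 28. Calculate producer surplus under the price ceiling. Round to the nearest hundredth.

Without the control, 69 - 2.5Q = 13 + 1.5Q so Q* = 14 and P* = 34.
At the ceiling price 28, quantity supplied is (28 - 13)/1.5 = 10; supply is the short side, so Q = 10 trades at P = 28.
PS is the triangle above supply below 28: (1/2)(10)(28 - 13) = 75.

75.00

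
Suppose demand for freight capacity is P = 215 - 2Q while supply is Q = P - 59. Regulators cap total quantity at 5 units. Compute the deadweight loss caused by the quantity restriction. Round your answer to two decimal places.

Rewriting supply in inverse form: P = 59 + Q.
Without the quota, 215 - 2Q = 59 + Q gives Q* = 52.
At Q = 5 the demand price is 215 - 2(5) = 205 and the supply price is 59 + (5) = 64.
DWL = (1/2)(gap between curves at 5) x (Q* - 5) = (1/2)(141)(47) = 3313.5.

3313.50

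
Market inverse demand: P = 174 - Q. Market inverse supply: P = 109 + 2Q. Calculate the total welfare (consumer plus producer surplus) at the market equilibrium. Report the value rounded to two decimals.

Setting demand equal to supply, 65 = 3Q, so Q* = 21.6667 and P* = 152.3333.
CS = (1/2)(21.6667)(21.6667) = 234.7222 and PS = (1/2)(21.6667)(43.3333) = 469.4444, so total surplus = 704.1667.

704.17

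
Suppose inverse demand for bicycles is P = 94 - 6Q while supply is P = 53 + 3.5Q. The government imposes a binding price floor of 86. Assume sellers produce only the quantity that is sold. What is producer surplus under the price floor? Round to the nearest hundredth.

Free-market equilibrium: 94 - 6Q = 53 + 3.5Q gives Q* = 4.3158, P* = 68.1053.
At P = 86, buyers demand (94 - 86)/6 = 1.3333 while sellers would supply more, so the quantity traded is 1.3333 at price 86.
The supply price at Q = 1.3333 is 57.6667. PS is the trapezoid between 86 and supply over [0, 1.3333]: (1/2)[(86 - 53) + (86 - 57.6667)](1.3333) = 40.8889.

40.89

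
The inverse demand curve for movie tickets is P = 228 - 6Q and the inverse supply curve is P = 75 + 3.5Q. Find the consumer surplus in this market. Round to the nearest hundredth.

Set 228 - 6Q = 75 + 3.5Q, which gives 153 = 9.5Q, so Q* = 16.1053 and P* = 228 - 6(16.1053) = 131.3684.
CS is the area between the demand curve and P* from 0 to Q*: (1/2)(16.1053)(96.6316) = 778.1385.

778.14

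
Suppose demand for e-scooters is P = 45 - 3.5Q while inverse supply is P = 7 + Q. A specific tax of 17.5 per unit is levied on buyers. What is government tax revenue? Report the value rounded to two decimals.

79.72

Pre-tax equilibrium: 45 - 3.5Q = 7 + Q gives Q* = 8.4444, P* = 15.4444.
With the tax, buyers' net willingness to pay falls by 17.5: (45 - 17.5) - 3.5Q = 7 + Q, so Q_t = 4.5556. Buyers pay P_b = 29.0556; sellers receive P_s = P_b - 17.5 = 11.5556.
Tax revenue = t x Q_t = 17.5 x 4.5556 = 79.7222.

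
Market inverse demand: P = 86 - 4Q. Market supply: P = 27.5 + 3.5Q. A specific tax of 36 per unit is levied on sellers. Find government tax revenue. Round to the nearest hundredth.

108.00

Pre-tax equilibrium: 86 - 4Q = 27.5 + 3.5Q gives Q* = 7.8, P* = 54.8.
A tax on sellers shifts supply up by 36: 86 - 4Q = 27.5 + 3.5Q + 36, so Q_t = 3. Buyers pay P_b = 74; sellers receive P_s = P_b - 36 = 38.
Tax revenue = t x Q_t = 36 x 3 = 108.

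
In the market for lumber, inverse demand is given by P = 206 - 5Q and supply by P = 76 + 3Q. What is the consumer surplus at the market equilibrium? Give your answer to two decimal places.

660.16

Set 206 - 5Q = 76 + 3Q, which gives 130 = 8Q, so Q* = 16.25 and P* = 206 - 5(16.25) = 124.75.
Consumer surplus is the triangle under demand above P*: (1/2)(16.25)(206 - 124.75) = (1/2)(16.25)(81.25) = 660.1562.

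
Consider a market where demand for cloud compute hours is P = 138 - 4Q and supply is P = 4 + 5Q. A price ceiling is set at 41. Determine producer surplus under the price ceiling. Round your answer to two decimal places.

Without the control, 138 - 4Q = 4 + 5Q so Q* = 14.8889 and P* = 78.4444.
At P = 41, sellers supply (41 - 4)/5 = 7.4 while buyers want more, so the quantity traded is 7.4 at price 41.
PS is the triangle above supply below 41: (1/2)(7.4)(41 - 4) = 136.9.

136.90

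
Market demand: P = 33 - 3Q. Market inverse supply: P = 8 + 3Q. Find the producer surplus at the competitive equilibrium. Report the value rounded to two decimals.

Set 33 - 3Q = 8 + 3Q, which gives 25 = 6Q, so Q* = 4.1667 and P* = 33 - 3(4.1667) = 20.5.
PS is the area between P* and the supply curve from 0 to Q*: (1/2)(4.1667)(12.5) = 26.0417.

26.04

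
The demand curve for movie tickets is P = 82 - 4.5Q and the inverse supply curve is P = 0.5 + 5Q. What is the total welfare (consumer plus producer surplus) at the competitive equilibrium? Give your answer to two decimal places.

Set 82 - 4.5Q = 0.5 + 5Q, which gives 81.5 = 9.5Q, so Q* = 8.5789 and P* = 82 - 4.5(8.5789) = 43.3947.
Total surplus is the full triangle between the curves from 0 to Q*: (1/2)(8.5789)(82 - 0.5) = 349.5921.

349.59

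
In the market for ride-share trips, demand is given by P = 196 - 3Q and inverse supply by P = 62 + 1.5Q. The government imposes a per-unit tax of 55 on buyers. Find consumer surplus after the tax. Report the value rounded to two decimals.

462.30

Pre-tax equilibrium: 196 - 3Q = 62 + 1.5Q gives Q* = 29.7778, P* = 106.6667.
With the tax, buyers' net willingness to pay falls by 55: (196 - 55) - 3Q = 62 + 1.5Q, so Q_t = 17.5556. Buyers pay P_b = 143.3333; sellers receive P_s = P_b - 55 = 88.3333.
Consumer surplus is the triangle under demand above P_b: (1/2)(17.5556)(196 - 143.3333) = 462.2963.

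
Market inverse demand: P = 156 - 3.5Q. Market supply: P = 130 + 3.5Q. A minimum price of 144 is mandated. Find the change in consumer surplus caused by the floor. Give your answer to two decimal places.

Without the control, 156 - 3.5Q = 130 + 3.5Q so Q* = 3.7143 and P* = 143.
At the floor price 144, quantity demanded is (156 - 144)/3.5 = 3.4286; demand is the short side, so Q = 3.4286 trades at P = 144.
CS goes from (1/2)(3.7143)(13) = 24.1429 to 20.5714 (computed as (156 - 144)(3.4286) - (1/2)(3.5)(3.4286)^2), a change of -3.5714.

-3.57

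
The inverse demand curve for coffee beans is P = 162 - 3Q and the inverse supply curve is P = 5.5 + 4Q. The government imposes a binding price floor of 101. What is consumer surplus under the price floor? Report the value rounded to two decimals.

Without the control, 162 - 3Q = 5.5 + 4Q so Q* = 22.3571 and P* = 94.9286.
At the floor price 101, quantity demanded is (162 - 101)/3 = 20.3333; demand is the short side, so Q = 20.3333 trades at P = 101.
CS is the triangle under demand above 101: (1/2)(20.3333)(162 - 101) = 620.1667.

620.17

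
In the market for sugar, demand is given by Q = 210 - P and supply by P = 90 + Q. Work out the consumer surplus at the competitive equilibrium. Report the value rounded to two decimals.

1800.00

Rewriting demand in inverse form: P = 210 - Q.
Equilibrium: 210 - Q = 90 + Q, so Q* = 60 and P* = 150.
CS is the area between the demand curve and P* from 0 to Q*: (1/2)(60)(60) = 1800.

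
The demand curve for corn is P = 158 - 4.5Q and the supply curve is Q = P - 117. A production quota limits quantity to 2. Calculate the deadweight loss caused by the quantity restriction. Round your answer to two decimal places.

81.82

Rewriting supply in inverse form: P = 117 + Q.
Without the quota, 158 - 4.5Q = 117 + Q gives Q* = 7.4545.
At Q = 2 the demand price is 158 - 4.5(2) = 149 and the supply price is 117 + (2) = 119.
Deadweight loss is the triangle between the curves from 2 to 7.4545: (1/2)(149 - 119)(7.4545 - 2) = 81.8182.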